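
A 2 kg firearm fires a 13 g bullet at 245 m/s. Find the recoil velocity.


v_recoil = m_p * v_p / m_gun = 0.013 * 245 / 2 = 1.593 m/s

1.593 m/s


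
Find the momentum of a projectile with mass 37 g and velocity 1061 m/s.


p = m*v = 0.037*1061 = 39.26 kg·m/s

39.26 kg·m/s


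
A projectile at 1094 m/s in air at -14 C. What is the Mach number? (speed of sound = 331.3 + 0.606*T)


a = 331.3 + 0.606*(-14) = 322.816 m/s
M = v/a = 1094/322.816 = 3.389

3.389


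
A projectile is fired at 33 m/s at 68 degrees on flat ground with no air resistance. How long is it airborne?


T = 2*v0*sin(theta)/g = 2*33*sin(68°)/9.81 = 6.238 s

6.238 s


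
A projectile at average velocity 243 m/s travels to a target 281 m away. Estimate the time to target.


t = d/v = 281/243 = 1.156 s

1.156 s


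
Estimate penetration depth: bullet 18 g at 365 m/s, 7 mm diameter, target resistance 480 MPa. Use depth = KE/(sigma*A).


A = pi*(d/2)^2 = pi*(7/2)^2 = 38.4845 mm^2
E = 0.5*m*v^2 = 0.5*0.018*365^2 = 1199.02 J
depth = E/(sigma*A) = 1199.02 J / (480 MPa * 38.4845 mm^2) = 1199.02/(480 * 38.4845) m = 0.0649084 m ≈ 64.91 mm

64.91 mm


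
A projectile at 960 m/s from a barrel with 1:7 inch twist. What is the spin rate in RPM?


twist_m = 7*0.0254 = 0.1778 m
spin = v/twist = 960/0.1778 = 5399.325 rev/s
RPM = spin*60 = 5399.325*60 ≈ 323960 RPM

323960 RPM


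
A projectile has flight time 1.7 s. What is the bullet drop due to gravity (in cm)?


drop = 0.5*g*t^2 = 0.5*9.81*1.7^2 = 14.1754 m ≈ 1418 cm

1418 cm


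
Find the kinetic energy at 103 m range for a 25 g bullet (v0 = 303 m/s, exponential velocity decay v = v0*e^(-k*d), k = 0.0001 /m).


v = v0*exp(-k*d) = 303*exp(-0.0001*103) = 299.895 m/s
E = 0.5*m*v^2 = 0.5*0.025*299.895^2 = 1124 J

1124 J


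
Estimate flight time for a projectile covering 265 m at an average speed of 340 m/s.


t = d/v = 265/340 = 0.7794 s

0.7794 s


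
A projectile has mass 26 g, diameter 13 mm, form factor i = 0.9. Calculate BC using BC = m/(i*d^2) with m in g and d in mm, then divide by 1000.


BC = m/(i*d^2*1000) = 26/(0.9 * 13^2 * 1000) = 0.0001709

0.0001709


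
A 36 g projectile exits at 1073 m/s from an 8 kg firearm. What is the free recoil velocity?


v_recoil = m_p * v_p / m_gun = 0.036 * 1073 / 8 = 4.829 m/s

4.829 m/s


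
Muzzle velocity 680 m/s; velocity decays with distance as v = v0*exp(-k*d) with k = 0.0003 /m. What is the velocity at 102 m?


v = v0*exp(-k*d) = 680*exp(-0.0003*102) = 659.5 m/s

659.5 m/s


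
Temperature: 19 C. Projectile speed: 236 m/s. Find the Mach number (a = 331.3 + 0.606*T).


a = 331.3 + 0.606*(19) = 342.814 m/s
M = v/a = 236/342.814 = 0.6884

0.6884


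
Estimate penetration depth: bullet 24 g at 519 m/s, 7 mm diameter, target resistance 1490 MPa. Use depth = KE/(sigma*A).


A = pi*(d/2)^2 = pi*(7/2)^2 = 38.4845 mm^2
E = 0.5*m*v^2 = 0.5*0.024*519^2 = 3232.33 J
depth = E/(sigma*A) = 3232.33 J / (1490 MPa * 38.4845 mm^2) = 3232.33/(1490 * 38.4845) m = 0.0563694 m ≈ 56.37 mm

56.37 mm


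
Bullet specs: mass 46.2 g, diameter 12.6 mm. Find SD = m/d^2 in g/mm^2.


SD = m/d^2 = 46.2/12.6^2 = 0.291 g/mm^2

0.291 g/mm^2


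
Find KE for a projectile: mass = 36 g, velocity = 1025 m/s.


E = 0.5*m*v^2 = 0.5*0.036*1025^2 = 18911 J

18911 J


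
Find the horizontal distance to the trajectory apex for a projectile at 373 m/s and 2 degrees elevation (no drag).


R = v0^2*sin(2*theta)/g = 373^2*sin(2*2°)/9.81 = 989.312 m
apex_dist = R/2 = 989.312/2 = 494.7 m

494.7 m


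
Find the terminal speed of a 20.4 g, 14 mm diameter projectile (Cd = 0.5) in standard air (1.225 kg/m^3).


A = pi*(d/2)^2 = pi*(14/2000)^2 = 1.53938e-04 m^2
vt = sqrt(2mg/(Cd*rho*A)) = sqrt(2*0.0204*9.81/(0.5 * 1.225 * 1.53938e-04)) = 65.15 m/s

65.15 m/s


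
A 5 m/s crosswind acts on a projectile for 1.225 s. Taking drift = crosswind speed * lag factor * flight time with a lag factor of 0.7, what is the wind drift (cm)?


drift = v_wind * lag * t = 5 * 0.7 * 1.225 = 4.2875 m ≈ 428.8 cm

428.8 cm


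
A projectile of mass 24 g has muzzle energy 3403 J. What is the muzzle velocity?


v = sqrt(2*E/m) = sqrt(2*3403/0.024) = 532.5 m/s

532.5 m/s


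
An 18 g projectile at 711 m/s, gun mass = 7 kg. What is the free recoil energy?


v_r = m_p*v_p/m_gun = 0.018*711/7 = 1.82829 m/s, E_r = 0.5*m_gun*v_r^2 = 0.5*7*1.82829^2 = 11.7 J

11.7 J


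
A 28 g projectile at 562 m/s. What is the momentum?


p = m*v = 0.028*562 = 15.74 kg·m/s

15.74 kg·m/s


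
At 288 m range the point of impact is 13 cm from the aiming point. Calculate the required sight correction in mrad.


1 mrad subtends 1 cm per 10 m of range, so adj = error_cm / (dist_m / 10) = 13 / (288/10) = 0.4514 mrad

0.4514 mrad


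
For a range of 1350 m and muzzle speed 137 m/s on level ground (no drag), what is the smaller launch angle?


sin(2*theta) = R*g/v0^2 = 1350*9.81/137^2 = 0.705605, theta = arcsin(0.705605)/2 = 22.44°

22.44 degrees


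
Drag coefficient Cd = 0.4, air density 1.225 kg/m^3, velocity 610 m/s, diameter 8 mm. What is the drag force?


A = pi*(d/2)^2 = pi*(8/2000)^2 = 5.02655e-05 m^2
Fd = 0.5*Cd*rho*A*v^2 = 0.5*0.4*1.225*5.02655e-05*610^2 = 4.582 N

4.582 N


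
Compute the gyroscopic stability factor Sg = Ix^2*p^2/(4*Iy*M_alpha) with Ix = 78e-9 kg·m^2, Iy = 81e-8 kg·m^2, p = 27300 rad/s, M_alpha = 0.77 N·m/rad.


Sg = Ix^2 * p^2 / (4 * Iy * M_alpha) = (78e-9)^2 * 27300^2 / (4 * 81e-8 * 0.77) = 1.818

1.818


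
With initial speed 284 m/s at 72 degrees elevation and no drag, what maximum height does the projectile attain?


H = (v0*sin(theta))^2 / (2g) = (284*sin(72°))^2 / (2*9.81) = 3718 m

3718 m


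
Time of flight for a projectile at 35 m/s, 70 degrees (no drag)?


T = 2*v0*sin(theta)/g = 2*35*sin(70°)/9.81 = 6.705 s

6.705 s


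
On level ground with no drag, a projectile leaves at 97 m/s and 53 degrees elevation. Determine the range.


R = v0^2 * sin(2*theta) / g = 97^2 * sin(2*53°) / 9.81 = 922 m

922 m


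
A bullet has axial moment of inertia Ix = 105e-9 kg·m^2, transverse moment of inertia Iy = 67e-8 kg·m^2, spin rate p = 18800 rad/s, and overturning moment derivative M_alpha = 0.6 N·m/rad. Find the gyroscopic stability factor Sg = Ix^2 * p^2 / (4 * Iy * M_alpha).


Sg = Ix^2 * p^2 / (4 * Iy * M_alpha) = (105e-9)^2 * 18800^2 / (4 * 67e-8 * 0.6) = 2.423

2.423


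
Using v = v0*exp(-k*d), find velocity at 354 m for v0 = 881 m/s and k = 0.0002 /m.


v = v0*exp(-k*d) = 881*exp(-0.0002*354) = 820.8 m/s

820.8 m/s


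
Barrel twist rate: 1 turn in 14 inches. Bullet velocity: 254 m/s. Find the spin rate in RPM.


twist_m = 14*0.0254 = 0.3556 m
spin = v/twist = 254/0.3556 = 714.2857 rev/s
RPM = spin*60 = 714.2857*60 ≈ 42857 RPM

42857 RPM


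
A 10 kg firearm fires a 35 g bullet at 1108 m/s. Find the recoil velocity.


v_recoil = m_p * v_p / m_gun = 0.035 * 1108 / 10 = 3.878 m/s

3.878 m/s


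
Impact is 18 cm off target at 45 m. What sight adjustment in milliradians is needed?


1 mrad subtends 1 cm per 10 m of range, so adj = error_cm / (dist_m / 10) = 18 / (45/10) = 4 mrad

4 mrad


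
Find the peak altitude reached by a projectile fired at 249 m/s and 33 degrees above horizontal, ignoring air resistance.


H = (v0*sin(theta))^2 / (2g) = (249*sin(33°))^2 / (2*9.81) = 937.4 m

937.4 m


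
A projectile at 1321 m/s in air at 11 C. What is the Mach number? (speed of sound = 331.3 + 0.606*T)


a = 331.3 + 0.606*(11) = 337.966 m/s
M = v/a = 1321/337.966 = 3.909

3.909


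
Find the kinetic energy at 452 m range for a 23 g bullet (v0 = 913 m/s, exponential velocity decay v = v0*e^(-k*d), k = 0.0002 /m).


v = v0*exp(-k*d) = 913*exp(-0.0002*452) = 834.085 m/s
E = 0.5*m*v^2 = 0.5*0.023*834.085^2 = 8001 J

8001 J


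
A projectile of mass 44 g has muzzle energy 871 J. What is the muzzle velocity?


v = sqrt(2*E/m) = sqrt(2*871/0.044) = 199 m/s

199 m/s


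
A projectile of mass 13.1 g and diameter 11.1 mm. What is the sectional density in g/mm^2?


SD = m/d^2 = 13.1/11.1^2 = 0.1063 g/mm^2

0.1063 g/mm^2


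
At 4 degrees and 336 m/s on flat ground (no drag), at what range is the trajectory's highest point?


R = v0^2*sin(2*theta)/g = 336^2*sin(2*4°)/9.81 = 1601.64 m
apex_dist = R/2 = 1601.64/2 = 800.8 m

800.8 m


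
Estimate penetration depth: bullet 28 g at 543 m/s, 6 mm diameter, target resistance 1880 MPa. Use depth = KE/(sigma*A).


A = pi*(d/2)^2 = pi*(6/2)^2 = 28.2743 mm^2
E = 0.5*m*v^2 = 0.5*0.028*543^2 = 4127.89 J
depth = E/(sigma*A) = 4127.89 J / (1880 MPa * 28.2743 mm^2) = 4127.89/(1880 * 28.2743) m = 0.0776564 m ≈ 77.66 mm

77.66 mm


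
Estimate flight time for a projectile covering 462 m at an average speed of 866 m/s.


t = d/v = 462/866 = 0.5335 s

0.5335 s


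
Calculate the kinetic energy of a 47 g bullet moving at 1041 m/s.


E = 0.5*m*v^2 = 0.5*0.047*1041^2 = 25467 J

25467 J


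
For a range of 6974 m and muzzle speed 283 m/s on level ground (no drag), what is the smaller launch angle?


sin(2*theta) = R*g/v0^2 = 6974*9.81/283^2 = 0.854236, theta = arcsin(0.854236)/2 = 29.34°

29.34 degrees


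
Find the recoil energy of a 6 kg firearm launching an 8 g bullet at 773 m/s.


v_r = m_p*v_p/m_gun = 0.008*773/6 = 1.03067 m/s, E_r = 0.5*m_gun*v_r^2 = 0.5*6*1.03067^2 = 3.187 J

3.187 J


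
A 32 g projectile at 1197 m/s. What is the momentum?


p = m*v = 0.032*1197 = 38.3 kg·m/s

38.3 kg·m/s


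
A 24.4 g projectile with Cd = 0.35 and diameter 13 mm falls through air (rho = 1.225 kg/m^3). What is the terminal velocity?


A = pi*(d/2)^2 = pi*(13/2000)^2 = 1.32732e-04 m^2
vt = sqrt(2mg/(Cd*rho*A)) = sqrt(2*0.0244*9.81/(0.35 * 1.225 * 1.32732e-04)) = 91.72 m/s

91.72 m/s


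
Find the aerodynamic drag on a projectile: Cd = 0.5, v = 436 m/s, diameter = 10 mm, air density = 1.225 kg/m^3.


A = pi*(d/2)^2 = pi*(10/2000)^2 = 7.85398e-05 m^2
Fd = 0.5*Cd*rho*A*v^2 = 0.5*0.5*1.225*7.85398e-05*436^2 = 4.572 N

4.572 N


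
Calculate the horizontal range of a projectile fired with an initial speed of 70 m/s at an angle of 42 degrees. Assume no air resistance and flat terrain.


R = v0^2 * sin(2*theta) / g = 70^2 * sin(2*42°) / 9.81 = 496.8 m

496.8 m


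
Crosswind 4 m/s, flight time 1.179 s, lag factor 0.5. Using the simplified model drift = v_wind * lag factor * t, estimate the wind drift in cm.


drift = v_wind * lag * t = 4 * 0.5 * 1.179 = 2.358 m ≈ 235.8 cm

235.8 cm


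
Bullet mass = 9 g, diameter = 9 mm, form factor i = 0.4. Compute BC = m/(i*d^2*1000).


BC = m/(i*d^2*1000) = 9/(0.4 * 9^2 * 1000) = 0.0002778

0.0002778


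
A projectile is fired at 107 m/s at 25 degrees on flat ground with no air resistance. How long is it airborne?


T = 2*v0*sin(theta)/g = 2*107*sin(25°)/9.81 = 9.219 s

9.219 s


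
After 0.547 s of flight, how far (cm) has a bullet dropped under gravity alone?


drop = 0.5*g*t^2 = 0.5*9.81*0.547^2 = 1.46762 m ≈ 146.8 cm

146.8 cm


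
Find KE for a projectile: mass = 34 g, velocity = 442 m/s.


E = 0.5*m*v^2 = 0.5*0.034*442^2 = 3321 J

3321 J


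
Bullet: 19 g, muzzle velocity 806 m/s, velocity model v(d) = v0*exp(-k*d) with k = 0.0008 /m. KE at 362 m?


v = v0*exp(-k*d) = 806*exp(-0.0008*362) = 603.342 m/s
E = 0.5*m*v^2 = 0.5*0.019*603.342^2 = 3458 J

3458 J


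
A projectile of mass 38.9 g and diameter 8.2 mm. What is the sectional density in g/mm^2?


SD = m/d^2 = 38.9/8.2^2 = 0.5785 g/mm^2

0.5785 g/mm^2


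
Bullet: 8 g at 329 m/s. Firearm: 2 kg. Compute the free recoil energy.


v_r = m_p*v_p/m_gun = 0.008*329/2 = 1.316 m/s, E_r = 0.5*m_gun*v_r^2 = 0.5*2*1.316^2 = 1.732 J

1.732 J


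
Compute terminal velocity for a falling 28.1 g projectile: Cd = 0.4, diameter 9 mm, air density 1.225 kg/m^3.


A = pi*(d/2)^2 = pi*(9/2000)^2 = 6.36173e-05 m^2
vt = sqrt(2mg/(Cd*rho*A)) = sqrt(2*0.0281*9.81/(0.4 * 1.225 * 6.36173e-05)) = 133 m/s

133 m/s


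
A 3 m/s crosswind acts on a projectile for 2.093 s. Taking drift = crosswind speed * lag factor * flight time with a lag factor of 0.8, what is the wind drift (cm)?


drift = v_wind * lag * t = 3 * 0.8 * 2.093 = 5.0232 m ≈ 502.3 cm

502.3 cm


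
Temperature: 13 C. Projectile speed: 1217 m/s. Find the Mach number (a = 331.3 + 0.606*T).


a = 331.3 + 0.606*(13) = 339.178 m/s
M = v/a = 1217/339.178 = 3.588

3.588


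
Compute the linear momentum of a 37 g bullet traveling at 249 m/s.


p = m*v = 0.037*249 = 9.213 kg·m/s

9.213 kg·m/s


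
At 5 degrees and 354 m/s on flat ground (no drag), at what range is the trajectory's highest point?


R = v0^2*sin(2*theta)/g = 354^2*sin(2*5°)/9.81 = 2218.24 m
apex_dist = R/2 = 2218.24/2 = 1109 m

1109 m


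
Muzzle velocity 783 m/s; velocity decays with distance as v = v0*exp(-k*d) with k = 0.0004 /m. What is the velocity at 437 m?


v = v0*exp(-k*d) = 783*exp(-0.0004*437) = 657.4 m/s

657.4 m/s


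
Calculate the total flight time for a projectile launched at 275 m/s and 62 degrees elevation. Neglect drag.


T = 2*v0*sin(theta)/g = 2*275*sin(62°)/9.81 = 49.5 s

49.5 s


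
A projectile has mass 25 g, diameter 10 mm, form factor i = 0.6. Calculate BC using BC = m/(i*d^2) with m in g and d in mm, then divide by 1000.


BC = m/(i*d^2*1000) = 25/(0.6 * 10^2 * 1000) = 0.0004167

0.0004167


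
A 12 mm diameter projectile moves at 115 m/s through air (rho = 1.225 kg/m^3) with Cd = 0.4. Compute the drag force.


A = pi*(d/2)^2 = pi*(12/2000)^2 = 1.13097e-04 m^2
Fd = 0.5*Cd*rho*A*v^2 = 0.5*0.4*1.225*1.13097e-04*115^2 = 0.3664 N

0.3664 N


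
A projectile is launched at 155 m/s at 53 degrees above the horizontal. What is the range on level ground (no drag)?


R = v0^2 * sin(2*theta) / g = 155^2 * sin(2*53°) / 9.81 = 2354 m

2354 m


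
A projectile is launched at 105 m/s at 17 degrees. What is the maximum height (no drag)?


H = (v0*sin(theta))^2 / (2g) = (105*sin(17°))^2 / (2*9.81) = 48.03 m

48.03 m


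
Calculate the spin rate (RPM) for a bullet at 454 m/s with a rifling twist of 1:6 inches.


twist_m = 6*0.0254 = 0.1524 m
spin = v/twist = 454/0.1524 = 2979.003 rev/s
RPM = spin*60 = 2979.003*60 ≈ 178740 RPM

178740 RPM


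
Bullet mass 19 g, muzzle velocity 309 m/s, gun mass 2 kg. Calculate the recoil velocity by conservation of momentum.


v_recoil = m_p * v_p / m_gun = 0.019 * 309 / 2 = 2.935 m/s

2.935 m/s


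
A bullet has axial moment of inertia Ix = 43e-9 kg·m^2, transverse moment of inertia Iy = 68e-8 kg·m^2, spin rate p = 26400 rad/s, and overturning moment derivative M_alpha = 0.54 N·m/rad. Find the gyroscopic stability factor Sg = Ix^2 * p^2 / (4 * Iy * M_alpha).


Sg = Ix^2 * p^2 / (4 * Iy * M_alpha) = (43e-9)^2 * 26400^2 / (4 * 68e-8 * 0.54) = 0.8774

0.8774


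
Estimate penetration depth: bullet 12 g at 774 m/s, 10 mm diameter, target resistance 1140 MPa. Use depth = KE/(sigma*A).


A = pi*(d/2)^2 = pi*(10/2)^2 = 78.5398 mm^2
E = 0.5*m*v^2 = 0.5*0.012*774^2 = 3594.46 J
depth = E/(sigma*A) = 3594.46 J / (1140 MPa * 78.5398 mm^2) = 3594.46/(1140 * 78.5398) m = 0.0401456 m ≈ 40.15 mm

40.15 mm


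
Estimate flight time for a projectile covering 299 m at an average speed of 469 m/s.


t = d/v = 299/469 = 0.6375 s

0.6375 s


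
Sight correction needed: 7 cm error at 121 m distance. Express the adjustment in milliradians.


1 mrad subtends 1 cm per 10 m of range, so adj = error_cm / (dist_m / 10) = 7 / (121/10) = 0.5785 mrad

0.5785 mrad


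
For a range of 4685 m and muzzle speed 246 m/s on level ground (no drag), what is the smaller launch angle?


sin(2*theta) = R*g/v0^2 = 4685*9.81/246^2 = 0.759466, theta = arcsin(0.759466)/2 = 24.71°

24.71 degrees


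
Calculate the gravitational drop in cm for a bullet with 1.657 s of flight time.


drop = 0.5*g*t^2 = 0.5*9.81*1.657^2 = 13.4674 m ≈ 1347 cm

1347 cm


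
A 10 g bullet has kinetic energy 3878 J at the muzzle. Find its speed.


v = sqrt(2*E/m) = sqrt(2*3878/0.01) = 880.7 m/s

880.7 m/s


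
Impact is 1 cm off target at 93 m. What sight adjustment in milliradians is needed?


1 mrad subtends 1 cm per 10 m of range, so adj = error_cm / (dist_m / 10) = 1 / (93/10) = 0.1075 mrad

0.1075 mrad


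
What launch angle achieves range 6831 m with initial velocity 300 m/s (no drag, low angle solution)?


sin(2*theta) = R*g/v0^2 = 6831*9.81/300^2 = 0.744579, theta = arcsin(0.744579)/2 = 24.06°

24.06 degrees


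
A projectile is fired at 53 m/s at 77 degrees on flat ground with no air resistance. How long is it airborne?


T = 2*v0*sin(theta)/g = 2*53*sin(77°)/9.81 = 10.53 s

10.53 s


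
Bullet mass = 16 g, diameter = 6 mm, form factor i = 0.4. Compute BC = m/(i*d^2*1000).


BC = m/(i*d^2*1000) = 16/(0.4 * 6^2 * 1000) = 0.001111

0.001111


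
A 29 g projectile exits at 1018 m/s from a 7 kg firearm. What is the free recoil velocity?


v_recoil = m_p * v_p / m_gun = 0.029 * 1018 / 7 = 4.217 m/s

4.217 m/s


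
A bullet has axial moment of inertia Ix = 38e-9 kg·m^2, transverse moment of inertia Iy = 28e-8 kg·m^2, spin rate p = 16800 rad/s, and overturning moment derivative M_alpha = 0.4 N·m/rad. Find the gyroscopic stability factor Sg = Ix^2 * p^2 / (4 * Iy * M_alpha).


Sg = Ix^2 * p^2 / (4 * Iy * M_alpha) = (38e-9)^2 * 16800^2 / (4 * 28e-8 * 0.4) = 0.9097

0.9097


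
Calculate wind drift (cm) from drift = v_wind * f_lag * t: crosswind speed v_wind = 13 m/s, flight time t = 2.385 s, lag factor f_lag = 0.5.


drift = v_wind * lag * t = 13 * 0.5 * 2.385 = 15.5025 m ≈ 1550 cm

1550 cm


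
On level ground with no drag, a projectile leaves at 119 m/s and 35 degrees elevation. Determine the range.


R = v0^2 * sin(2*theta) / g = 119^2 * sin(2*35°) / 9.81 = 1356 m

1356 m


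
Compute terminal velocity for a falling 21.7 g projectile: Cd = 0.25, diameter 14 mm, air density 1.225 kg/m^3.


A = pi*(d/2)^2 = pi*(14/2000)^2 = 1.53938e-04 m^2
vt = sqrt(2mg/(Cd*rho*A)) = sqrt(2*0.0217*9.81/(0.25 * 1.225 * 1.53938e-04)) = 95.03 m/s

95.03 m/s


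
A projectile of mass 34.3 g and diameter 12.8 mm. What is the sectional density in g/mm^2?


SD = m/d^2 = 34.3/12.8^2 = 0.2094 g/mm^2

0.2094 g/mm^2


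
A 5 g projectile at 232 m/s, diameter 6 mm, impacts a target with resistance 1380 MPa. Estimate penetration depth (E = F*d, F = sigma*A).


A = pi*(d/2)^2 = pi*(6/2)^2 = 28.2743 mm^2
E = 0.5*m*v^2 = 0.5*0.005*232^2 = 134.56 J
depth = E/(sigma*A) = 134.56 J / (1380 MPa * 28.2743 mm^2) = 134.56/(1380 * 28.2743) m = 0.00344861 m ≈ 3.449 mm

3.449 mm


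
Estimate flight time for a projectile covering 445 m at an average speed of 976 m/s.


t = d/v = 445/976 = 0.4559 s

0.4559 s


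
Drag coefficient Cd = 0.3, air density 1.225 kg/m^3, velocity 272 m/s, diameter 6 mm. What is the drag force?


A = pi*(d/2)^2 = pi*(6/2000)^2 = 2.82743e-05 m^2
Fd = 0.5*Cd*rho*A*v^2 = 0.5*0.3*1.225*2.82743e-05*272^2 = 0.3844 N

0.3844 N


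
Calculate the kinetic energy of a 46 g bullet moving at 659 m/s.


E = 0.5*m*v^2 = 0.5*0.046*659^2 = 9988 J

9988 J


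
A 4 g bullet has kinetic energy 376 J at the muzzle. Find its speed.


v = sqrt(2*E/m) = sqrt(2*376/0.004) = 433.6 m/s

433.6 m/s


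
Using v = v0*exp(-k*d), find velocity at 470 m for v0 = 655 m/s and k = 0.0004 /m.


v = v0*exp(-k*d) = 655*exp(-0.0004*470) = 542.7 m/s

542.7 m/s


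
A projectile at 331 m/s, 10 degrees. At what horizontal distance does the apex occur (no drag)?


R = v0^2*sin(2*theta)/g = 331^2*sin(2*10°)/9.81 = 3819.78 m
apex_dist = R/2 = 3819.78/2 = 1910 m

1910 m


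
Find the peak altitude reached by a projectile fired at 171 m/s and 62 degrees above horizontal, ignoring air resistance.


H = (v0*sin(theta))^2 / (2g) = (171*sin(62°))^2 / (2*9.81) = 1162 m

1162 m


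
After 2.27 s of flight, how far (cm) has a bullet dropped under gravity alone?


drop = 0.5*g*t^2 = 0.5*9.81*2.27^2 = 25.275 m ≈ 2527 cm

2527 cm


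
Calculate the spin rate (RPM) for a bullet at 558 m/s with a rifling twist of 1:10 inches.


twist_m = 10*0.0254 = 0.254 m
spin = v/twist = 558/0.254 = 2196.85 rev/s
RPM = spin*60 = 2196.85*60 ≈ 131811 RPM

131811 RPM


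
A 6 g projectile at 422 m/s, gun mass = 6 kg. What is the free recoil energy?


v_r = m_p*v_p/m_gun = 0.006*422/6 = 0.422 m/s, E_r = 0.5*m_gun*v_r^2 = 0.5*6*0.422^2 = 0.5343 J

0.5343 J


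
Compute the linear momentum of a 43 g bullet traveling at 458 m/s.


p = m*v = 0.043*458 = 19.69 kg·m/s

19.69 kg·m/s


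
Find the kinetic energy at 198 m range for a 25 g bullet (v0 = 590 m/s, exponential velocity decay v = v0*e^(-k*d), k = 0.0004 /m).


v = v0*exp(-k*d) = 590*exp(-0.0004*198) = 545.075 m/s
E = 0.5*m*v^2 = 0.5*0.025*545.075^2 = 3714 J

3714 J


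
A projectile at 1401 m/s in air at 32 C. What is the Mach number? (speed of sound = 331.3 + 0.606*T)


a = 331.3 + 0.606*(32) = 350.692 m/s
M = v/a = 1401/350.692 = 3.995

3.995


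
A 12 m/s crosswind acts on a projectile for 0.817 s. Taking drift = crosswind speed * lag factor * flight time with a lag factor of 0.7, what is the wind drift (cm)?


drift = v_wind * lag * t = 12 * 0.7 * 0.817 = 6.8628 m ≈ 686.3 cm

686.3 cm


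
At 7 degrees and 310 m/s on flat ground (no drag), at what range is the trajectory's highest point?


R = v0^2*sin(2*theta)/g = 310^2*sin(2*7°)/9.81 = 2369.9 m
apex_dist = R/2 = 2369.9/2 = 1185 m

1185 m


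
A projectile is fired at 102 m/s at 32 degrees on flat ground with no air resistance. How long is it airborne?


T = 2*v0*sin(theta)/g = 2*102*sin(32°)/9.81 = 11.02 s

11.02 s


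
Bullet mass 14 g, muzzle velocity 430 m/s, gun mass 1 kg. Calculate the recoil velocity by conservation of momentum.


v_recoil = m_p * v_p / m_gun = 0.014 * 430 / 1 = 6.02 m/s

6.02 m/s


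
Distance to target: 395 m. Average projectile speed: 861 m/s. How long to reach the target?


t = d/v = 395/861 = 0.4588 s

0.4588 s


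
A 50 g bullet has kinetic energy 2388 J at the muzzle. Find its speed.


v = sqrt(2*E/m) = sqrt(2*2388/0.05) = 309.1 m/s

309.1 m/s


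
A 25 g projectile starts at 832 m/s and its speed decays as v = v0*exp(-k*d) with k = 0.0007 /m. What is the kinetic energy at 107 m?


v = v0*exp(-k*d) = 832*exp(-0.0007*107) = 771.96 m/s
E = 0.5*m*v^2 = 0.5*0.025*771.96^2 = 7449 J

7449 J


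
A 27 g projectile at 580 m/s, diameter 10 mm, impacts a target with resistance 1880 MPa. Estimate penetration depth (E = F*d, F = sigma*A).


A = pi*(d/2)^2 = pi*(10/2)^2 = 78.5398 mm^2
E = 0.5*m*v^2 = 0.5*0.027*580^2 = 4541.4 J
depth = E/(sigma*A) = 4541.4 J / (1880 MPa * 78.5398 mm^2) = 4541.4/(1880 * 78.5398) m = 0.0307569 m ≈ 30.76 mm

30.76 mm


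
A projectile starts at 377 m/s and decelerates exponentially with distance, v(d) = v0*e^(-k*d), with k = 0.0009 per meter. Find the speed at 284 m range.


v = v0*exp(-k*d) = 377*exp(-0.0009*284) = 292 m/s

292 m/s


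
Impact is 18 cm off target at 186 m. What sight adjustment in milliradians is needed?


1 mrad subtends 1 cm per 10 m of range, so adj = error_cm / (dist_m / 10) = 18 / (186/10) = 0.9677 mrad

0.9677 mrad


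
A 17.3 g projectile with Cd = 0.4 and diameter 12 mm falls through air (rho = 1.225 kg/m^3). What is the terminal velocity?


A = pi*(d/2)^2 = pi*(12/2000)^2 = 1.13097e-04 m^2
vt = sqrt(2mg/(Cd*rho*A)) = sqrt(2*0.0173*9.81/(0.4 * 1.225 * 1.13097e-04)) = 78.26 m/s

78.26 m/s


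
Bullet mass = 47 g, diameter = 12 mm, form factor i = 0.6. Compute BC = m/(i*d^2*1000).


BC = m/(i*d^2*1000) = 47/(0.6 * 12^2 * 1000) = 0.000544

0.000544


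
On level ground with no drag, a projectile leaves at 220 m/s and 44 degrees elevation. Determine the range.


R = v0^2 * sin(2*theta) / g = 220^2 * sin(2*44°) / 9.81 = 4931 m

4931 m


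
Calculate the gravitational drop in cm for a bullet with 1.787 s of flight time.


drop = 0.5*g*t^2 = 0.5*9.81*1.787^2 = 15.6635 m ≈ 1566 cm

1566 cm


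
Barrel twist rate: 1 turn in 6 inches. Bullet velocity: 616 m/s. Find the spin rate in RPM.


twist_m = 6*0.0254 = 0.1524 m
spin = v/twist = 616/0.1524 = 4041.995 rev/s
RPM = spin*60 = 4041.995*60 ≈ 242520 RPM

242520 RPM


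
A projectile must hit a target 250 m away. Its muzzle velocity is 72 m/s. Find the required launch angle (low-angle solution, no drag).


sin(2*theta) = R*g/v0^2 = 250*9.81/72^2 = 0.47309, theta = arcsin(0.47309)/2 = 14.12°

14.12 degrees


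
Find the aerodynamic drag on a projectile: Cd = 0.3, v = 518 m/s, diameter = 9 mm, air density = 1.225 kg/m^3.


A = pi*(d/2)^2 = pi*(9/2000)^2 = 6.36173e-05 m^2
Fd = 0.5*Cd*rho*A*v^2 = 0.5*0.3*1.225*6.36173e-05*518^2 = 3.137 N

3.137 N


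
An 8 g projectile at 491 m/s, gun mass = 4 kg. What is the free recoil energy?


v_r = m_p*v_p/m_gun = 0.008*491/4 = 0.982 m/s, E_r = 0.5*m_gun*v_r^2 = 0.5*4*0.982^2 = 1.929 J

1.929 J


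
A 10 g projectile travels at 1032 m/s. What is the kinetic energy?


E = 0.5*m*v^2 = 0.5*0.01*1032^2 = 5325 J

5325 J


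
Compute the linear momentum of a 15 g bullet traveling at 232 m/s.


p = m*v = 0.015*232 = 3.48 kg·m/s

3.48 kg·m/s


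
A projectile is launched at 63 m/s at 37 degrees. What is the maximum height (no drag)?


H = (v0*sin(theta))^2 / (2g) = (63*sin(37°))^2 / (2*9.81) = 73.27 m

73.27 m


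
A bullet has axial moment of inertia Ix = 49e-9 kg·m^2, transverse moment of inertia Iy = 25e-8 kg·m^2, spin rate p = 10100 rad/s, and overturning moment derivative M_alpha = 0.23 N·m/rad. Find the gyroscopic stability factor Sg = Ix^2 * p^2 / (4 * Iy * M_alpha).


Sg = Ix^2 * p^2 / (4 * Iy * M_alpha) = (49e-9)^2 * 10100^2 / (4 * 25e-8 * 0.23) = 1.065

1.065


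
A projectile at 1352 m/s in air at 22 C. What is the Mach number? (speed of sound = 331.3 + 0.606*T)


a = 331.3 + 0.606*(22) = 344.632 m/s
M = v/a = 1352/344.632 = 3.923

3.923


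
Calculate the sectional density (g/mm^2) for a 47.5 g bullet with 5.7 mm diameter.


SD = m/d^2 = 47.5/5.7^2 = 1.462 g/mm^2

1.462 g/mm^2


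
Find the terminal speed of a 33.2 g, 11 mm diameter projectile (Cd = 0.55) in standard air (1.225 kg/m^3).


A = pi*(d/2)^2 = pi*(11/2000)^2 = 9.50332e-05 m^2
vt = sqrt(2mg/(Cd*rho*A)) = sqrt(2*0.0332*9.81/(0.55 * 1.225 * 9.50332e-05)) = 100.9 m/s

100.9 m/s


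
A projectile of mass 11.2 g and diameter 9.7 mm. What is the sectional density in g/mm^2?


SD = m/d^2 = 11.2/9.7^2 = 0.119 g/mm^2

0.119 g/mm^2


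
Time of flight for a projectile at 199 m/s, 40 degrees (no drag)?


T = 2*v0*sin(theta)/g = 2*199*sin(40°)/9.81 = 26.08 s

26.08 s


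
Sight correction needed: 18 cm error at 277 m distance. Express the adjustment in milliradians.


1 mrad subtends 1 cm per 10 m of range, so adj = error_cm / (dist_m / 10) = 18 / (277/10) = 0.6498 mrad

0.6498 mrad


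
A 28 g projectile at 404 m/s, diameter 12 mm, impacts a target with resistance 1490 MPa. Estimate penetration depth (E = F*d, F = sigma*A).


A = pi*(d/2)^2 = pi*(12/2)^2 = 113.097 mm^2
E = 0.5*m*v^2 = 0.5*0.028*404^2 = 2285.02 J
depth = E/(sigma*A) = 2285.02 J / (1490 MPa * 113.097 mm^2) = 2285.02/(1490 * 113.097) m = 0.0135598 m ≈ 13.56 mm

13.56 mm


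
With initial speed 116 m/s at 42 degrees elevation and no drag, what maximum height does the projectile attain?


H = (v0*sin(theta))^2 / (2g) = (116*sin(42°))^2 / (2*9.81) = 307.1 m

307.1 m


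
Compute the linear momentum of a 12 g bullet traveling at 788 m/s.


p = m*v = 0.012*788 = 9.456 kg·m/s

9.456 kg·m/s


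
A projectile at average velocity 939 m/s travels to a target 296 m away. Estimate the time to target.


t = d/v = 296/939 = 0.3152 s

0.3152 s


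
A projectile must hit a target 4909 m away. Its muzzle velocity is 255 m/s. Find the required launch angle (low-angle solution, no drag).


sin(2*theta) = R*g/v0^2 = 4909*9.81/255^2 = 0.740597, theta = arcsin(0.740597)/2 = 23.89°

23.89 degrees


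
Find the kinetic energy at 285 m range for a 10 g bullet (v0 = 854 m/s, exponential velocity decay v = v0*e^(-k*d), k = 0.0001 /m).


v = v0*exp(-k*d) = 854*exp(-0.0001*285) = 830.005 m/s
E = 0.5*m*v^2 = 0.5*0.01*830.005^2 = 3445 J

3445 J


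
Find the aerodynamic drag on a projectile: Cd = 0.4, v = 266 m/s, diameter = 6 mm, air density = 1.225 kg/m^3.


A = pi*(d/2)^2 = pi*(6/2000)^2 = 2.82743e-05 m^2
Fd = 0.5*Cd*rho*A*v^2 = 0.5*0.4*1.225*2.82743e-05*266^2 = 0.4901 N

0.4901 N


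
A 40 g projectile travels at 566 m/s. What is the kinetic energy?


E = 0.5*m*v^2 = 0.5*0.04*566^2 = 6407 J

6407 J


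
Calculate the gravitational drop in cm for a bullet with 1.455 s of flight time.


drop = 0.5*g*t^2 = 0.5*9.81*1.455^2 = 10.384 m ≈ 1038 cm

1038 cm


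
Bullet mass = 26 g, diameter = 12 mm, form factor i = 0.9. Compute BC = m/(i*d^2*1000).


BC = m/(i*d^2*1000) = 26/(0.9 * 12^2 * 1000) = 0.0002006

0.0002006


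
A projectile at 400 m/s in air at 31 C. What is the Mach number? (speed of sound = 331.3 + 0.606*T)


a = 331.3 + 0.606*(31) = 350.086 m/s
M = v/a = 400/350.086 = 1.143

1.143


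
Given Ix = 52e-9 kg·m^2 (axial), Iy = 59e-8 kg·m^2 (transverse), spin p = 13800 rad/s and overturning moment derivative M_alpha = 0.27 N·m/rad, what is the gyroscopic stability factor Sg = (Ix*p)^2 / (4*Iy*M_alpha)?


Sg = Ix^2 * p^2 / (4 * Iy * M_alpha) = (52e-9)^2 * 13800^2 / (4 * 59e-8 * 0.27) = 0.8081

0.8081


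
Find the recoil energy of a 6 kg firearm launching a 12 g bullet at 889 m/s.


v_r = m_p*v_p/m_gun = 0.012*889/6 = 1.778 m/s, E_r = 0.5*m_gun*v_r^2 = 0.5*6*1.778^2 = 9.484 J

9.484 J


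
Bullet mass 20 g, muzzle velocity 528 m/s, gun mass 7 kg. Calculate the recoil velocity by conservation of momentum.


v_recoil = m_p * v_p / m_gun = 0.02 * 528 / 7 = 1.509 m/s

1.509 m/s


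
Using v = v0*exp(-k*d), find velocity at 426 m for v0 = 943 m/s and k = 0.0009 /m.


v = v0*exp(-k*d) = 943*exp(-0.0009*426) = 642.7 m/s

642.7 m/s


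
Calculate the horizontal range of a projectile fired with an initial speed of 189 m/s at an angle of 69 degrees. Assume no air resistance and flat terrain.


R = v0^2 * sin(2*theta) / g = 189^2 * sin(2*69°) / 9.81 = 2436 m

2436 m


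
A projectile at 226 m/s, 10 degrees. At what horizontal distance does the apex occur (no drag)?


R = v0^2*sin(2*theta)/g = 226^2*sin(2*10°)/9.81 = 1780.74 m
apex_dist = R/2 = 1780.74/2 = 890.4 m

890.4 m


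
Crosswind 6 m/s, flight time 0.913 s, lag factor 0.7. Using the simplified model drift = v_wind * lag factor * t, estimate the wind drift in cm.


drift = v_wind * lag * t = 6 * 0.7 * 0.913 = 3.8346 m ≈ 383.5 cm

383.5 cm


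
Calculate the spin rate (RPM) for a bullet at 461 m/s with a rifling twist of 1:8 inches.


twist_m = 8*0.0254 = 0.2032 m
spin = v/twist = 461/0.2032 = 2268.701 rev/s
RPM = spin*60 = 2268.701*60 ≈ 136122 RPM

136122 RPM


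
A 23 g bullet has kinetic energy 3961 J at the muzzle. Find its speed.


v = sqrt(2*E/m) = sqrt(2*3961/0.023) = 586.9 m/s

586.9 m/s


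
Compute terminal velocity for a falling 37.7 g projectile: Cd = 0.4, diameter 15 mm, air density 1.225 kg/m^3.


A = pi*(d/2)^2 = pi*(15/2000)^2 = 1.76715e-04 m^2
vt = sqrt(2mg/(Cd*rho*A)) = sqrt(2*0.0377*9.81/(0.4 * 1.225 * 1.76715e-04)) = 92.42 m/s

92.42 m/s


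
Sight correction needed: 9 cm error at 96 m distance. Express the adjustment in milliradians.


1 mrad subtends 1 cm per 10 m of range, so adj = error_cm / (dist_m / 10) = 9 / (96/10) = 0.9375 mrad

0.9375 mrad


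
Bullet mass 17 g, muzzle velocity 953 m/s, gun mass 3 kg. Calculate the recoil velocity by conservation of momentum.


v_recoil = m_p * v_p / m_gun = 0.017 * 953 / 3 = 5.4 m/s

5.4 m/s


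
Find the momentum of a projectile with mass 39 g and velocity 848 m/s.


p = m*v = 0.039*848 = 33.07 kg·m/s

33.07 kg·m/s


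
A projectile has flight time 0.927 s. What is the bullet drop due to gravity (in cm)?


drop = 0.5*g*t^2 = 0.5*9.81*0.927^2 = 4.21501 m ≈ 421.5 cm

421.5 cm


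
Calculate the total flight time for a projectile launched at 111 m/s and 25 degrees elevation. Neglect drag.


T = 2*v0*sin(theta)/g = 2*111*sin(25°)/9.81 = 9.564 s

9.564 s


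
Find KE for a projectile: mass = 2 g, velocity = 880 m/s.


E = 0.5*m*v^2 = 0.5*0.002*880^2 = 774.4 J

774.4 J


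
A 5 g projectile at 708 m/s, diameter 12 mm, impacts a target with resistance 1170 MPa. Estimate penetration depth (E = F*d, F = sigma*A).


A = pi*(d/2)^2 = pi*(12/2)^2 = 113.097 mm^2
E = 0.5*m*v^2 = 0.5*0.005*708^2 = 1253.16 J
depth = E/(sigma*A) = 1253.16 J / (1170 MPa * 113.097 mm^2) = 1253.16/(1170 * 113.097) m = 0.0094704 m ≈ 9.47 mm

9.47 mm


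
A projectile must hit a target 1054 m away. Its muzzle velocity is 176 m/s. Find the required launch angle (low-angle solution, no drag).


sin(2*theta) = R*g/v0^2 = 1054*9.81/176^2 = 0.333798, theta = arcsin(0.333798)/2 = 9.75°

9.75 degrees


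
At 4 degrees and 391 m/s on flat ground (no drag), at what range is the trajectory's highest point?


R = v0^2*sin(2*theta)/g = 391^2*sin(2*4°)/9.81 = 2168.9 m
apex_dist = R/2 = 2168.9/2 = 1084 m

1084 m


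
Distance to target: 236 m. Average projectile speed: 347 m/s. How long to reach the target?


t = d/v = 236/347 = 0.6801 s

0.6801 s


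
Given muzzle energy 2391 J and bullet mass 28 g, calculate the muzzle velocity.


v = sqrt(2*E/m) = sqrt(2*2391/0.028) = 413.3 m/s

413.3 m/s


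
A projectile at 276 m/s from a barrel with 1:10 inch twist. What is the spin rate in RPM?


twist_m = 10*0.0254 = 0.254 m
spin = v/twist = 276/0.254 = 1086.614 rev/s
RPM = spin*60 = 1086.614*60 ≈ 65197 RPM

65197 RPM


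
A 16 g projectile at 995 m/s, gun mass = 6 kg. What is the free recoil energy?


v_r = m_p*v_p/m_gun = 0.016*995/6 = 2.65333 m/s, E_r = 0.5*m_gun*v_r^2 = 0.5*6*2.65333^2 = 21.12 J

21.12 J


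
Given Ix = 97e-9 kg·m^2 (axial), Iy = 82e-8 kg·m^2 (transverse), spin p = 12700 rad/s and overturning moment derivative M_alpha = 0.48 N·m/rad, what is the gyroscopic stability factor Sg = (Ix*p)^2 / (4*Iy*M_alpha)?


Sg = Ix^2 * p^2 / (4 * Iy * M_alpha) = (97e-9)^2 * 12700^2 / (4 * 82e-8 * 0.48) = 0.9639

0.9639


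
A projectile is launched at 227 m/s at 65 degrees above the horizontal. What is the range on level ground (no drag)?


R = v0^2 * sin(2*theta) / g = 227^2 * sin(2*65°) / 9.81 = 4024 m

4024 m


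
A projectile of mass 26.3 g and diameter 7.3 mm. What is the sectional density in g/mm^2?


SD = m/d^2 = 26.3/7.3^2 = 0.4935 g/mm^2

0.4935 g/mm^2


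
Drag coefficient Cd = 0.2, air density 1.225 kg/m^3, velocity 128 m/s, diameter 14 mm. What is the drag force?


A = pi*(d/2)^2 = pi*(14/2000)^2 = 1.53938e-04 m^2
Fd = 0.5*Cd*rho*A*v^2 = 0.5*0.2*1.225*1.53938e-04*128^2 = 0.309 N

0.309 N


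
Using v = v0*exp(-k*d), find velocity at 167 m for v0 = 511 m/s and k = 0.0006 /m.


v = v0*exp(-k*d) = 511*exp(-0.0006*167) = 462.3 m/s

462.3 m/s


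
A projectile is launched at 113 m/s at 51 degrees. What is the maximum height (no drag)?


H = (v0*sin(theta))^2 / (2g) = (113*sin(51°))^2 / (2*9.81) = 393.1 m

393.1 m


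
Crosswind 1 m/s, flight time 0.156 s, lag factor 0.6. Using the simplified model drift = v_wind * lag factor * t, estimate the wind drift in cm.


drift = v_wind * lag * t = 1 * 0.6 * 0.156 = 0.0936 m ≈ 9.36 cm

9.36 cm


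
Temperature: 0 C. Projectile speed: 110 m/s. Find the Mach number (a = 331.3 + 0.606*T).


a = 331.3 + 0.606*(0) = 331.3 m/s
M = v/a = 110/331.3 = 0.332

0.332


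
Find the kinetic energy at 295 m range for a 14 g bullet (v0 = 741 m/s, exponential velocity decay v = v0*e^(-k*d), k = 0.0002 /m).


v = v0*exp(-k*d) = 741*exp(-0.0002*295) = 698.546 m/s
E = 0.5*m*v^2 = 0.5*0.014*698.546^2 = 3416 J

3416 J


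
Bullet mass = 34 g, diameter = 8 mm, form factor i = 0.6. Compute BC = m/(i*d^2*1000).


BC = m/(i*d^2*1000) = 34/(0.6 * 8^2 * 1000) = 0.0008854

0.0008854


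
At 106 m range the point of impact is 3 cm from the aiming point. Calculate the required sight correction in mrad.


1 mrad subtends 1 cm per 10 m of range, so adj = error_cm / (dist_m / 10) = 3 / (106/10) = 0.283 mrad

0.283 mrad


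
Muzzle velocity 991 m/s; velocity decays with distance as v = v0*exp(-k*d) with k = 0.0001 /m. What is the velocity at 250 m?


v = v0*exp(-k*d) = 991*exp(-0.0001*250) = 966.5 m/s

966.5 m/s


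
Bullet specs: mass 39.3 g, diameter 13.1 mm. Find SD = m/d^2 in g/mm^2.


SD = m/d^2 = 39.3/13.1^2 = 0.229 g/mm^2

0.229 g/mm^2


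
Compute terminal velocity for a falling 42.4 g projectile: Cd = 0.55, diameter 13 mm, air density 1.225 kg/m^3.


A = pi*(d/2)^2 = pi*(13/2000)^2 = 1.32732e-04 m^2
vt = sqrt(2mg/(Cd*rho*A)) = sqrt(2*0.0424*9.81/(0.55 * 1.225 * 1.32732e-04)) = 96.45 m/s

96.45 m/s


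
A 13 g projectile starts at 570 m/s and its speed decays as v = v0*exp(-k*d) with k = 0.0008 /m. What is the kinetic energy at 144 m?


v = v0*exp(-k*d) = 570*exp(-0.0008*144) = 507.977 m/s
E = 0.5*m*v^2 = 0.5*0.013*507.977^2 = 1677 J

1677 J


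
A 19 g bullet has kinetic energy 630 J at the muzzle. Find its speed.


v = sqrt(2*E/m) = sqrt(2*630/0.019) = 257.5 m/s

257.5 m/s


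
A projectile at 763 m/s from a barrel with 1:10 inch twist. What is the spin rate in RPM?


twist_m = 10*0.0254 = 0.254 m
spin = v/twist = 763/0.254 = 3003.937 rev/s
RPM = spin*60 = 3003.937*60 ≈ 180236 RPM

180236 RPM


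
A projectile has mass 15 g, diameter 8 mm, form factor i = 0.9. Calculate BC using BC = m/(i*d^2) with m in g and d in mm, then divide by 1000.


BC = m/(i*d^2*1000) = 15/(0.9 * 8^2 * 1000) = 0.0002604

0.0002604


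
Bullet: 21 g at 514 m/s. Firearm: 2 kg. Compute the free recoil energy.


v_r = m_p*v_p/m_gun = 0.021*514/2 = 5.397 m/s, E_r = 0.5*m_gun*v_r^2 = 0.5*2*5.397^2 = 29.13 J

29.13 J


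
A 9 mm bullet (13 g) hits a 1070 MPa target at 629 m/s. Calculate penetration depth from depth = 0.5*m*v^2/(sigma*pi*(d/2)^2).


A = pi*(d/2)^2 = pi*(9/2)^2 = 63.6173 mm^2
E = 0.5*m*v^2 = 0.5*0.013*629^2 = 2571.67 J
depth = E/(sigma*A) = 2571.67 J / (1070 MPa * 63.6173 mm^2) = 2571.67/(1070 * 63.6173) m = 0.0377795 m ≈ 37.78 mm

37.78 mm


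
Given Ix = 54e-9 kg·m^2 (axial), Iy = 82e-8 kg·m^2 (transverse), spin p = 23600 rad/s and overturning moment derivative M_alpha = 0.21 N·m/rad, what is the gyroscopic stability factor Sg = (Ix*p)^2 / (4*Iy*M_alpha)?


Sg = Ix^2 * p^2 / (4 * Iy * M_alpha) = (54e-9)^2 * 23600^2 / (4 * 82e-8 * 0.21) = 2.358

2.358


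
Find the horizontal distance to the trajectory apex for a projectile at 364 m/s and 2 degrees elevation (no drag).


R = v0^2*sin(2*theta)/g = 364^2*sin(2*2°)/9.81 = 942.146 m
apex_dist = R/2 = 942.146/2 = 471.1 m

471.1 m


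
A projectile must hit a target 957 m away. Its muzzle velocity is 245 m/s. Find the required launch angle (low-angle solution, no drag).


sin(2*theta) = R*g/v0^2 = 957*9.81/245^2 = 0.156404, theta = arcsin(0.156404)/2 = 4.499°

4.499 degrees


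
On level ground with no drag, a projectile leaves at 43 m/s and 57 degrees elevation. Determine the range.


R = v0^2 * sin(2*theta) / g = 43^2 * sin(2*57°) / 9.81 = 172.2 m

172.2 m


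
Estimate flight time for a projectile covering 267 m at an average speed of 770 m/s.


t = d/v = 267/770 = 0.3468 s

0.3468 s


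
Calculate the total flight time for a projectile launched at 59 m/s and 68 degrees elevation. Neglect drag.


T = 2*v0*sin(theta)/g = 2*59*sin(68°)/9.81 = 11.15 s

11.15 s
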